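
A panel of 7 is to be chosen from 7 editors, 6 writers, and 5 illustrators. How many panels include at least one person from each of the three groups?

Total 7-person selections from all 18: C(18,7) = 31824.
Subtract selections that omit an entire group: no editors → C(11,7) = 330; no writers → C(12,7) = 792; no illustrators → C(13,7) = 1716.
Add back selections omitting two groups (i.e. drawn from a single group): C(7,7) + C(6,7) + C(5,7) = 1.
By inclusion–exclusion: 31824 − 2838 + 1 = 28987.

28987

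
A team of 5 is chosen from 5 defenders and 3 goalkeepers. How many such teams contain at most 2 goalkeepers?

Split by how many goalkeepers are chosen (0 through 2).
Sum: C(3,0)·C(5,5) + C(3,1)·C(5,4) + C(3,2)·C(5,3) = 1 + 15 + 30 = 46.

46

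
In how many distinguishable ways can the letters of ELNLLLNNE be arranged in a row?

1260

ELNLLLNNE has 9 letters with E appearing twice, L appearing 4 times, and N appearing 3 times.
The number of distinct arrangements is 9!/(4!·3!·2!) = 362880/288 = 1260.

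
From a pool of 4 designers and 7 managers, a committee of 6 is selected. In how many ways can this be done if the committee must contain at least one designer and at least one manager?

455

Unrestricted: C(11,6) = 462 ways to pick any 6 of the 11.
Selections missing a whole group: no designers → C(7,6) = 7; no managers → C(4,6) = 0.
Both groups omitted at once is impossible, so 462 − 7 = 455.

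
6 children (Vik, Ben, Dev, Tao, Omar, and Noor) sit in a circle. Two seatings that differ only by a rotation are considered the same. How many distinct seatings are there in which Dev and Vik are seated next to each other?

Treat {Dev, Vik} as one unit (2 internal orders) and seat the resulting 5 units around the table: (4)! circular arrangements.
So 2 × (4)! = 2 × 24 = 48.

48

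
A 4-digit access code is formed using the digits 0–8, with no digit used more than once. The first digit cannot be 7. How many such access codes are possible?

The first digit has 9−1 = 8 choices (anything except 7).
The remaining 3 digits are filled from the other 8 symbols without repetition: 8 × 7 × 6 = 336.
Total: 8 × 336 = 2688.

2688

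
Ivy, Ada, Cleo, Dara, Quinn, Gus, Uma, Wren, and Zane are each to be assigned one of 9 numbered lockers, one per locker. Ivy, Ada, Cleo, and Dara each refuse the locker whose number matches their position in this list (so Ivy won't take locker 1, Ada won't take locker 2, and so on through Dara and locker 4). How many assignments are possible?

229080

Let Aᵢ (for 1 ≤ i ≤ 4) be the placements that put person i in their forbidden locker. Any j of these fix j positions, leaving (9−j)! ways to fill the rest, and there are C(4,j) ways to pick which j.
By inclusion–exclusion, the number of valid placements is Σ_{j=0}^{4} (−1)^j C(4,j)·(9−j)!.
Computing: 362880 − 161280 + 30240 − 2880 + 120 = 229080.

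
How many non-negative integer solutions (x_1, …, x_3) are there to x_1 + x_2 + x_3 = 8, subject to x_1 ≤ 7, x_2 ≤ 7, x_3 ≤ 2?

22

By stars and bars, unrestricted non-negative solutions to x_1+…+x_3 = 8 number C(8+2,2) = 45.
Subtract solutions that violate a single cap (substitute x_i' = x_i − (cap_i+1)): x_1 ≥ 8 gives C(2,2) = 1; x_2 ≥ 8 gives C(2,2) = 1; x_3 ≥ 3 gives C(7,2) = 21. Together 23.
No two caps can be exceeded simultaneously, so the pair terms are all 0.
By inclusion–exclusion the count is 45 − 23 + 0 = 22.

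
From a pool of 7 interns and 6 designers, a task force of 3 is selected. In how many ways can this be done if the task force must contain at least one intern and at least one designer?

231

With no constraint there are C(13,3) = 286 possible selections.
Subtract selections that omit an entire group: no interns → C(6,3) = 20; no designers → C(7,3) = 35.
Both groups omitted at once is impossible, so 286 − 55 = 231.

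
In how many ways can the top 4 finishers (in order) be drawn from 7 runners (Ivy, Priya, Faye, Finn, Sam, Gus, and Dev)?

840

This is an ordered selection of 4 from 7: P(7,4).
That gives 7 × 6 × 5 × 4 = 840.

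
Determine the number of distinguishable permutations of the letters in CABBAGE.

1260

Letter multiplicities in CABBAGE: A×2, B×2, C×1, E×1, G×1.
So there are 7! / (2!·2!) = 1260 distinguishable arrangements.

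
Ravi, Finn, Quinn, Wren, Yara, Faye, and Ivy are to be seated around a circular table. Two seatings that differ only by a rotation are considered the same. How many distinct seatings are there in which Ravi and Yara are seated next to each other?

240

Glue Ravi and Yara into a block (2 internal orders). Seating 6 units around a circle gives (5)! arrangements.
So 2 × (5)! = 2 × 120 = 240.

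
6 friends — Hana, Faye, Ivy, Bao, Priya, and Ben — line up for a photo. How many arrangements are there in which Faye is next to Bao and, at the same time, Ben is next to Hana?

Treat {Faye,Bao} as one block (2 orders) and {Ben,Hana} as another (2 orders).
That leaves 4 units to arrange: 2 × 2 × 4! = 4 × 24 = 96.

96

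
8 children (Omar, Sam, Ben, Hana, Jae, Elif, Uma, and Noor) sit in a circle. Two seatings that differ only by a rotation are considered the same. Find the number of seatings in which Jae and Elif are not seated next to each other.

3600

Without the restriction there are (7)! = 5040 seatings.
Seatings with Jae beside Elif: treat them as a block with 2 internal orders, giving 2 × (6)! = 1440.
Subtracting, 5040 − 1440 = 3600.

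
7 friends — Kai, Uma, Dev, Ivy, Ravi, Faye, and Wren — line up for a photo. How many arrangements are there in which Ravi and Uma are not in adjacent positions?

Of the 7! = 5040 arrangements, those with Ravi and Uma adjacent number 2 × 6! = 1440 (treat the pair as a block with 2 internal orders).
So 5040 − 1440 = 3600 arrangements keep them apart.

3600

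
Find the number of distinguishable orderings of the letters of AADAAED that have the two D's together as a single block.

30

Treat the 2 copies of D as a single block. The multiset to arrange is then {DD, A, A, A, A, E}, 6 items in all.
That gives (6)!/(4!) = 30 arrangements.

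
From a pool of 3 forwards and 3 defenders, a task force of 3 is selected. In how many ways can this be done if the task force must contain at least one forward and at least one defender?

With no constraint there are C(6,3) = 20 possible selections.
Subtract selections that omit an entire group: no forwards → C(3,3) = 1; no defenders → C(3,3) = 1.
Both groups omitted at once is impossible, so 20 − 2 = 18.

18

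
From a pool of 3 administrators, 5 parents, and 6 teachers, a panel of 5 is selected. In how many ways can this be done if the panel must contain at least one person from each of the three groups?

1365

With no constraint there are C(14,5) = 2002 possible selections.
Subtract selections that omit an entire group: no administrators → C(11,5) = 462; no parents → C(9,5) = 126; no teachers → C(8,5) = 56.
Add back selections omitting two groups (i.e. drawn from a single group): C(3,5) + C(5,5) + C(6,5) = 7.
By inclusion–exclusion: 2002 − 644 + 7 = 1365.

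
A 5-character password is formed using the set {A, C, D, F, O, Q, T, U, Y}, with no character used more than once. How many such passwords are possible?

With no repetition, fill the 5 characters in order: 9 choices, then 8, down to 5.
That product is 9 × 8 × 7 × 6 × 5 = 15120.

15120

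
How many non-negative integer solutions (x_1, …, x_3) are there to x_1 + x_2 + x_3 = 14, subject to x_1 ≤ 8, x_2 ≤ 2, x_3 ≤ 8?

By stars and bars, unrestricted non-negative solutions to x_1+…+x_3 = 14 number C(14+2,2) = 120.
Subtract solutions that violate a single cap (substitute x_i' = x_i − (cap_i+1)): x_1 ≥ 9 gives C(7,2) = 21; x_2 ≥ 3 gives C(13,2) = 78; x_3 ≥ 9 gives C(7,2) = 21. Together 120.
Add back pairs where two caps are both exceeded: 6 + 0 + 6 = 12.
By inclusion–exclusion the count is 120 − 120 + 12 = 12.

12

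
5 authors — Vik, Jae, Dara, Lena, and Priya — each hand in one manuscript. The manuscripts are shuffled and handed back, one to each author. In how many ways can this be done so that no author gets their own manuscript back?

This is the derangement count D_5: permutations of 5 items with no fixed point.
By inclusion–exclusion this is Σ_{j=0}^{5} (−1)^j C(5,j)·(5−j)!.
Computing: 120 − 120 + 60 − 20 + 5 − 1 = 44.

44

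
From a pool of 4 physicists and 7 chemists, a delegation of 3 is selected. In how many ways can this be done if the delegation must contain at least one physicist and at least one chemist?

With no constraint there are C(11,3) = 165 possible selections.
Selections missing a whole group: no physicists → C(7,3) = 35; no chemists → C(4,3) = 4.
Both groups omitted at once is impossible, so 165 − 39 = 126.

126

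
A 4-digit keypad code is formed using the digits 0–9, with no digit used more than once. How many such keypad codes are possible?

With no repetition, fill the 4 digits in order: 10 choices, then 9, down to 7.
That product is 10 × 9 × 8 × 7 = 5040.

5040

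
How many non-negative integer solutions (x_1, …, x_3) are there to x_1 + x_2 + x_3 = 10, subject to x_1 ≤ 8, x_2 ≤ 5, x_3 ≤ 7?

42

Without the upper bounds there are C(12,2) = 66 ways to split 10 among 3 variables.
Subtract solutions that violate a single cap (substitute x_i' = x_i − (cap_i+1)): x_1 ≥ 9 gives C(3,2) = 3; x_2 ≥ 6 gives C(6,2) = 15; x_3 ≥ 8 gives C(4,2) = 6. Together 24.
No two caps can be exceeded simultaneously, so the pair terms are all 0.
By inclusion–exclusion the count is 66 − 24 + 0 = 42.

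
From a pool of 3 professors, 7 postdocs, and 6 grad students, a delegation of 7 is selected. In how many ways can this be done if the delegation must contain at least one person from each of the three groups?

9569

Total 7-person selections from all 16: C(16,7) = 11440.
Selections missing a whole group: no professors → C(13,7) = 1716; no postdocs → C(9,7) = 36; no grad students → C(10,7) = 120.
Add back selections omitting two groups (i.e. drawn from a single group): C(3,7) + C(7,7) + C(6,7) = 1.
By inclusion–exclusion: 11440 − 1872 + 1 = 9569.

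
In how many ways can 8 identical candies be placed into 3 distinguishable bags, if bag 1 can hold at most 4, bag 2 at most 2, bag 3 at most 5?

9

By stars and bars, unrestricted non-negative solutions to x_1+…+x_3 = 8 number C(8+2,2) = 45.
Subtract solutions that violate a single cap (substitute x_i' = x_i − (cap_i+1)): x_1 ≥ 5 gives C(5,2) = 10; x_2 ≥ 3 gives C(7,2) = 21; x_3 ≥ 6 gives C(4,2) = 6. Together 37.
Add back pairs where two caps are both exceeded: 1 + 0 + 0 = 1.
By inclusion–exclusion the count is 45 − 37 + 1 = 9.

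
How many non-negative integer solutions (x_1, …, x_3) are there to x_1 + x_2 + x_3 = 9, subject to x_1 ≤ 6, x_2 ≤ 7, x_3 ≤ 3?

By stars and bars, unrestricted non-negative solutions to x_1+…+x_3 = 9 number C(9+2,2) = 55.
Subtract solutions that violate a single cap (substitute x_i' = x_i − (cap_i+1)): x_1 ≥ 7 gives C(4,2) = 6; x_2 ≥ 8 gives C(3,2) = 3; x_3 ≥ 4 gives C(7,2) = 21. Together 30.
No two caps can be exceeded simultaneously, so the pair terms are all 0.
By inclusion–exclusion the count is 55 − 30 + 0 = 25.

25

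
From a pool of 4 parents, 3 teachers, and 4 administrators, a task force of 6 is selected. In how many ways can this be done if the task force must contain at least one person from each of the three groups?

420

With no constraint there are C(11,6) = 462 possible selections.
Subtract selections that omit an entire group: no parents → C(7,6) = 7; no teachers → C(8,6) = 28; no administrators → C(7,6) = 7.
Add back selections omitting two groups (i.e. drawn from a single group): C(4,6) + C(3,6) + C(4,6) = 0.
By inclusion–exclusion: 462 − 42 + 0 = 420.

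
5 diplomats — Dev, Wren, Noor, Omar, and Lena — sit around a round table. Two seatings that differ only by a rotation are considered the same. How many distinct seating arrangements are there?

24

Fix one person's seat to break rotational symmetry; the remaining 4 people can be arranged in (4)! = 24 ways.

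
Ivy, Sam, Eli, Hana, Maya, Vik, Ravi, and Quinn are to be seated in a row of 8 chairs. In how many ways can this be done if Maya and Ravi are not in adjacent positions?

Of the 8! = 40320 arrangements, those with Maya and Ravi adjacent number 2 × 7! = 10080 (treat the pair as a block with 2 internal orders).
So 40320 − 10080 = 30240 arrangements keep them apart.

30240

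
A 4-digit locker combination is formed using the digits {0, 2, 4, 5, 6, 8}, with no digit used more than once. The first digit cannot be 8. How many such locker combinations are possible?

300

The first digit has 6−1 = 5 choices (anything except 8).
The remaining 3 digits are filled from the other 5 symbols without repetition: 5 × 4 × 3 = 60.
Total: 5 × 60 = 300.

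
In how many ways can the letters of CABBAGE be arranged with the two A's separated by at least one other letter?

There are 7!/(2!·2!) = 1260 arrangements of CABBAGE in total.
Arrangements with the A's together: treat AA as one letter, giving (6)!/(2!) = 360.
Hence 1260 − 360 = 900.

900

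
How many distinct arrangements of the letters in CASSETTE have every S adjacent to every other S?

1260

Treat the 2 copies of S as a single block. The multiset to arrange is then {SS, A, C, E, E, T, T}, 7 items in all.
That gives (7)!/(2!·2!) = 1260 arrangements.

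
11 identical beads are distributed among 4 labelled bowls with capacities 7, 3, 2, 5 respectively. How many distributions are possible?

Ignoring the caps, the number of non-negative solutions to x_1+…+x_4 = 11 is C(14,3) = 364.
Subtract solutions that violate a single cap (substitute x_i' = x_i − (cap_i+1)): x_1 ≥ 8 gives C(6,3) = 20; x_2 ≥ 4 gives C(10,3) = 120; x_3 ≥ 3 gives C(11,3) = 165; x_4 ≥ 6 gives C(8,3) = 56. Together 361.
Add back pairs where two caps are both exceeded: 0 + 1 + 0 + 35 + 4 + 10 = 50.
By inclusion–exclusion the count is 364 − 361 + 50 = 53.

53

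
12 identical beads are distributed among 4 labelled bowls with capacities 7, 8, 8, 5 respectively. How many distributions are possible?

296

Ignoring the caps, the number of non-negative solutions to x_1+…+x_4 = 12 is C(15,3) = 455.
Subtract solutions that violate a single cap (substitute x_i' = x_i − (cap_i+1)): x_1 ≥ 8 gives C(7,3) = 35; x_2 ≥ 9 gives C(6,3) = 20; x_3 ≥ 9 gives C(6,3) = 20; x_4 ≥ 6 gives C(9,3) = 84. Together 159.
No two caps can be exceeded simultaneously, so the pair terms are all 0.
By inclusion–exclusion the count is 455 − 159 + 0 = 296.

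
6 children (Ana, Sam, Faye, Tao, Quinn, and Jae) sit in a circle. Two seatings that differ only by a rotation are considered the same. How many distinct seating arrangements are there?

Fix one person's seat to break rotational symmetry; the remaining 5 people can be arranged in (5)! = 120 ways.

120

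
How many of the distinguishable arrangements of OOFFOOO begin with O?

Fix O in the first position and arrange the remaining 6 letters.
Those 6 letters have F appearing twice and O appearing 4 times, giving (6)!/(4!·2!) = 15.

15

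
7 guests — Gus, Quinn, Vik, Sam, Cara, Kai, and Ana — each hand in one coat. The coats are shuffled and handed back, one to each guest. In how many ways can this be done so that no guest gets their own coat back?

1854

This is the derangement count D_7: permutations of 7 items with no fixed point.
By inclusion–exclusion this is Σ_{j=0}^{7} (−1)^j C(7,j)·(7−j)!.
Computing: 5040 − 5040 + 2520 − 840 + 210 − 42 + 7 − 1 = 1854.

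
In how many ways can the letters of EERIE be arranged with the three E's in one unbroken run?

6

Treat the 3 copies of E as a single block. The multiset to arrange is then {EEE, I, R}, 3 items in all.
All 3 items are distinct, so there are (3)! = 6 arrangements.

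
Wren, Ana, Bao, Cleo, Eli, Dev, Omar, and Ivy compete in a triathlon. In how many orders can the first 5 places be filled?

There are 8 choices for 1st place, 7 for 2nd, and so on down to 4 for position 5.
That gives 8 × 7 × 6 × 5 × 4 = 6720.

6720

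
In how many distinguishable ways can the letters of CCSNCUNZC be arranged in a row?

CCSNCUNZC has 9 letters with C appearing 4 times and N appearing twice.
The number of distinct arrangements is 9!/(4!·2!) = 362880/48 = 7560.

7560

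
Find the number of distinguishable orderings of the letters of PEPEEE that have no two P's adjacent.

Total arrangements of PEPEEE: 6!/(4!·2!) = 15.
Arrangements with the P's together: treat PP as one letter, giving (5)!/(4!) = 5.
Hence 15 − 5 = 10.

10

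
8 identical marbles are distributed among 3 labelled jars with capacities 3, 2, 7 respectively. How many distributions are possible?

11

Ignoring the caps, the number of non-negative solutions to x_1+…+x_3 = 8 is C(10,2) = 45.
Subtract solutions that violate a single cap (substitute x_i' = x_i − (cap_i+1)): x_1 ≥ 4 gives C(6,2) = 15; x_2 ≥ 3 gives C(7,2) = 21; x_3 ≥ 8 gives C(2,2) = 1. Together 37.
Add back pairs where two caps are both exceeded: 3 + 0 + 0 = 3.
By inclusion–exclusion the count is 45 − 37 + 3 = 11.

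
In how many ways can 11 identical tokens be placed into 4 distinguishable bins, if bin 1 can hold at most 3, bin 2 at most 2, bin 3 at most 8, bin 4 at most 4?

Ignoring the caps, the number of non-negative solutions to x_1+…+x_4 = 11 is C(14,3) = 364.
Subtract solutions that violate a single cap (substitute x_i' = x_i − (cap_i+1)): x_1 ≥ 4 gives C(10,3) = 120; x_2 ≥ 3 gives C(11,3) = 165; x_3 ≥ 9 gives C(5,3) = 10; x_4 ≥ 5 gives C(9,3) = 84. Together 379.
Add back pairs where two caps are both exceeded: 35 + 0 + 10 + 0 + 20 + 0 = 65.
By inclusion–exclusion the count is 364 − 379 + 65 = 50.

50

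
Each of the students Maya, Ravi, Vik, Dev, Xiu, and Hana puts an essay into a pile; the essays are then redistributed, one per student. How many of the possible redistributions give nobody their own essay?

Let Aᵢ be the assignments in which student i gets their own essay. We want the size of the complement of A₁∪…∪A_6.
By inclusion–exclusion this is Σ_{j=0}^{6} (−1)^j C(6,j)·(6−j)!.
Computing: 720 − 720 + 360 − 120 + 30 − 6 + 1 = 265.

265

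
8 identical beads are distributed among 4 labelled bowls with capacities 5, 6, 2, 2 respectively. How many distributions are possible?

49

Ignoring the caps, the number of non-negative solutions to x_1+…+x_4 = 8 is C(11,3) = 165.
Subtract solutions that violate a single cap (substitute x_i' = x_i − (cap_i+1)): x_1 ≥ 6 gives C(5,3) = 10; x_2 ≥ 7 gives C(4,3) = 4; x_3 ≥ 3 gives C(8,3) = 56; x_4 ≥ 3 gives C(8,3) = 56. Together 126.
Add back pairs where two caps are both exceeded: 0 + 0 + 0 + 0 + 0 + 10 = 10.
By inclusion–exclusion the count is 165 − 126 + 10 = 49.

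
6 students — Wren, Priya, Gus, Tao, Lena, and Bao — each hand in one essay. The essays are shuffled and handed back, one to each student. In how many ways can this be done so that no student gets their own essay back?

Let Aᵢ be the assignments in which student i gets their own essay. We want the size of the complement of A₁∪…∪A_6.
By inclusion–exclusion this is Σ_{j=0}^{6} (−1)^j C(6,j)·(6−j)!.
Computing: 720 − 720 + 360 − 120 + 30 − 6 + 1 = 265.

265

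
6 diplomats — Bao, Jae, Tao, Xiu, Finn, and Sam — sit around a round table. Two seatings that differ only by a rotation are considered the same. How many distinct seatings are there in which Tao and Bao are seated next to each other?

48

Glue Tao and Bao into a block (2 internal orders). Seating 5 units around a circle gives (4)! arrangements.
So 2 × (4)! = 2 × 24 = 48.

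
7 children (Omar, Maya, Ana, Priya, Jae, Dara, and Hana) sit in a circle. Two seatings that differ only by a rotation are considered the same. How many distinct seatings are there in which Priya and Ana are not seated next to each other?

480

Without the restriction there are (6)! = 720 seatings.
Those with Priya next to Ana: fuse the pair into one unit and seat 6 units around a circle — 2·(5)! = 240.
Subtracting, 720 − 240 = 480.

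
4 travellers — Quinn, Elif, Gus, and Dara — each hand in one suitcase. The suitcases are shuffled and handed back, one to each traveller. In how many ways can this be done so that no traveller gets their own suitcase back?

Count assignments avoiding every fixed point. For any j of the 4 travellers fixed to their own suitcase, the other 4−j can be arranged in (4−j)! ways.
By inclusion–exclusion this is Σ_{j=0}^{4} (−1)^j C(4,j)·(4−j)!.
Computing: 24 − 24 + 12 − 4 + 1 = 9.

9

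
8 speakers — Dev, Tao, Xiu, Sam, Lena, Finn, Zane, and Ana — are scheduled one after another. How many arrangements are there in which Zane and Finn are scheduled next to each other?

10080

Place the 6 others and the Zane-Finn pair as 7 objects in a line; the pair has 2 internal arrangements.
So the count is 2·(7)! = 10080.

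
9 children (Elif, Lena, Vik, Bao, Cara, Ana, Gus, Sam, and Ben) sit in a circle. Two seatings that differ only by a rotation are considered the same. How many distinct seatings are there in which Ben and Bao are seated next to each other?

10080

Treat {Ben, Bao} as one unit (2 internal orders) and seat the resulting 8 units around the table: (7)! circular arrangements.
So 2 × (7)! = 2 × 5040 = 10080.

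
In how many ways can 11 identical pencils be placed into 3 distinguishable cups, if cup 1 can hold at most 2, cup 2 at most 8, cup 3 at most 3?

6

Ignoring the caps, the number of non-negative solutions to x_1+…+x_3 = 11 is C(13,2) = 78.
Subtract solutions that violate a single cap (substitute x_i' = x_i − (cap_i+1)): x_1 ≥ 3 gives C(10,2) = 45; x_2 ≥ 9 gives C(4,2) = 6; x_3 ≥ 4 gives C(9,2) = 36. Together 87.
Add back pairs where two caps are both exceeded: 0 + 15 + 0 = 15.
By inclusion–exclusion the count is 78 − 87 + 15 = 6.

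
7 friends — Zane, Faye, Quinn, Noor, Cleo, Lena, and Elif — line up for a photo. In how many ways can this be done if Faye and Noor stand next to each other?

Place the 5 others and the Faye-Noor pair as 6 objects in a line; the pair has 2 internal arrangements.
So the count is 2·(6)! = 1440.

1440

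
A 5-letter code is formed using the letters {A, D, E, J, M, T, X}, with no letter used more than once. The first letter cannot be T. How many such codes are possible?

2160

The first letter has 7−1 = 6 choices (anything except T).
The remaining 4 letters are filled from the other 6 symbols without repetition: 6 × 5 × 4 × 3 = 360.
Total: 6 × 360 = 2160.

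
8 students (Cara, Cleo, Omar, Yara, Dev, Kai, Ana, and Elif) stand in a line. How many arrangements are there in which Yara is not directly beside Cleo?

30240

Of the 8! = 40320 arrangements, those with Yara and Cleo adjacent number 2 × 7! = 10080 (treat the pair as a block with 2 internal orders).
Complementary counting: 40320 − 10080 = 30240.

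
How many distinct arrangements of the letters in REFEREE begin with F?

15

With the first slot taken by F, it remains to arrange the other 6 letters (REEREE).
Those 6 letters have E appearing 4 times and R appearing twice, giving (6)!/(4!·2!) = 15.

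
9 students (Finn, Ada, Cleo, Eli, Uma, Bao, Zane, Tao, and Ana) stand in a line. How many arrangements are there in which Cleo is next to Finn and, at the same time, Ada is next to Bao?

20160

Treat {Cleo,Finn} as one block (2 orders) and {Ada,Bao} as another (2 orders).
That leaves 7 units to arrange: 2 × 2 × 7! = 4 × 5040 = 20160.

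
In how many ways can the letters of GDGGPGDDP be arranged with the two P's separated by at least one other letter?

980

There are 9!/(4!·3!·2!) = 1260 arrangements of GDGGPGDDP in total.
Arrangements with the P's together: treat PP as one letter, giving (8)!/(4!·3!) = 280.
Hence 1260 − 280 = 980.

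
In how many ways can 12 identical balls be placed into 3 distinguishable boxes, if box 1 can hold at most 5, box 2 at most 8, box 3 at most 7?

38

Without the upper bounds there are C(14,2) = 91 ways to split 12 among 3 boxes.
Subtract solutions that violate a single cap (substitute x_i' = x_i − (cap_i+1)): x_1 ≥ 6 gives C(8,2) = 28; x_2 ≥ 9 gives C(5,2) = 10; x_3 ≥ 8 gives C(6,2) = 15. Together 53.
No two caps can be exceeded simultaneously, so the pair terms are all 0.
By inclusion–exclusion the count is 91 − 53 + 0 = 38.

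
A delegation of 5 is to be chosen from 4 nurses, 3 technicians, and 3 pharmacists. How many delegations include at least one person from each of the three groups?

204

Unrestricted: C(10,5) = 252 ways to pick any 5 of the 10.
Selections missing a whole group: no nurses → C(6,5) = 6; no technicians → C(7,5) = 21; no pharmacists → C(7,5) = 21.
Add back selections omitting two groups (i.e. drawn from a single group): C(4,5) + C(3,5) + C(3,5) = 0.
By inclusion–exclusion: 252 − 48 + 0 = 204.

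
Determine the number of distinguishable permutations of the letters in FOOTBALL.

10080

The 8 letters of FOOTBALL have repeats: L appearing twice and O appearing twice.
So there are 8! / (2!·2!) = 10080 distinguishable arrangements.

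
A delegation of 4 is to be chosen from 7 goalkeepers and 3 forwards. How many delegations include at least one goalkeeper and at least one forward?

Unrestricted: C(10,4) = 210 ways to pick any 4 of the 10.
Subtract selections that omit an entire group: no goalkeepers → C(3,4) = 0; no forwards → C(7,4) = 35.
Both groups omitted at once is impossible, so 210 − 35 = 175.

175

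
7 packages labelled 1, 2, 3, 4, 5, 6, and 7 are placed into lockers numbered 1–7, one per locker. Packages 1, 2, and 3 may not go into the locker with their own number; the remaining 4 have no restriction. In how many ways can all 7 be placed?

Let Aᵢ (for i ∈ {1, 2, 3}) be the placements that put package i in its forbidden locker. Any j of these fix j positions, leaving (7−j)! ways to fill the rest, and there are C(3,j) ways to pick which j.
By inclusion–exclusion, the number of valid placements is Σ_{j=0}^{3} (−1)^j C(3,j)·(7−j)!.
Computing: 5040 − 2160 + 360 − 24 = 3216.

3216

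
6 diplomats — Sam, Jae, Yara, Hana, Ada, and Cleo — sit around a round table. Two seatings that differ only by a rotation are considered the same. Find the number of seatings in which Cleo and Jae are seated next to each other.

Treat {Cleo, Jae} as one unit (2 internal orders) and seat the resulting 5 units around the table: (4)! circular arrangements.
So 2 × (4)! = 2 × 24 = 48.

48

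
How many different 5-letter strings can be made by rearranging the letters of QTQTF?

30

The 5 letters of QTQTF have repeats: Q appearing twice and T appearing twice.
So there are 5! / (2!·2!) = 30 distinguishable arrangements.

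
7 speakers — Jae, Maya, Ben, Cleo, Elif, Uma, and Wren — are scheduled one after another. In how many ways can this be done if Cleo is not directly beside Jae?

3600

There are 7! = 5040 arrangements in all. If Cleo and Jae are adjacent, merging them into one block gives 2·(6)! = 1440 arrangements.
So 5040 − 1440 = 3600 arrangements keep them apart.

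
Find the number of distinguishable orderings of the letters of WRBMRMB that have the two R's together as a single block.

180

Treat the 2 copies of R as a single block. The multiset to arrange is then {RR, B, B, M, M, W}, 6 items in all.
That gives (6)!/(2!·2!) = 180 arrangements.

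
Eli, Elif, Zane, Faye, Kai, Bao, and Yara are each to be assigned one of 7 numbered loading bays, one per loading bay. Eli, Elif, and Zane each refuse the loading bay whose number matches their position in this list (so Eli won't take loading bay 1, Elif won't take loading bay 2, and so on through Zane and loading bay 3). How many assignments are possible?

Let Aᵢ (for i ∈ {1, 2, 3}) be the placements that put person i in their forbidden loading bay. Any j of these fix j positions, leaving (7−j)! ways to fill the rest, and there are C(3,j) ways to pick which j.
By inclusion–exclusion, the number of valid placements is Σ_{j=0}^{3} (−1)^j C(3,j)·(7−j)!.
Computing: 5040 − 2160 + 360 − 24 = 3216.

3216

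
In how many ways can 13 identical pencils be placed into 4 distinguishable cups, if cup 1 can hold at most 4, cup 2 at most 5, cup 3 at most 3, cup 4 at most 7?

69

Ignoring the caps, the number of non-negative solutions to x_1+…+x_4 = 13 is C(16,3) = 560.
Subtract solutions that violate a single cap (substitute x_i' = x_i − (cap_i+1)): x_1 ≥ 5 gives C(11,3) = 165; x_2 ≥ 6 gives C(10,3) = 120; x_3 ≥ 4 gives C(12,3) = 220; x_4 ≥ 8 gives C(8,3) = 56. Together 561.
Add back pairs where two caps are both exceeded: 10 + 35 + 1 + 20 + 0 + 4 = 70.
By inclusion–exclusion the count is 560 − 561 + 70 = 69.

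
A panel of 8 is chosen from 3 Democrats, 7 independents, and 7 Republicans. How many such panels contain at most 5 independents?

Split by how many independents are chosen (0 through 5).
Sum: C(7,0)·C(10,8) + C(7,1)·C(10,7) + C(7,2)·C(10,6) + C(7,3)·C(10,5) + C(7,4)·C(10,4) + C(7,5)·C(10,3) = 45 + 840 + 4410 + 8820 + 7350 + 2520 = 23985.

23985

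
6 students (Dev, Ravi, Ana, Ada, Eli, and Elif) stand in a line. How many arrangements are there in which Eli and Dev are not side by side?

480

There are 6! = 720 arrangements in all. If Eli and Dev are adjacent, merging them into one block gives 2·(5)! = 240 arrangements.
Complementary counting: 720 − 240 = 480.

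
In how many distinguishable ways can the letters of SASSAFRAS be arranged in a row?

The 9 letters of SASSAFRAS have repeats: A appearing 3 times and S appearing 4 times.
So there are 9! / (4!·3!) = 2520 distinguishable arrangements.

2520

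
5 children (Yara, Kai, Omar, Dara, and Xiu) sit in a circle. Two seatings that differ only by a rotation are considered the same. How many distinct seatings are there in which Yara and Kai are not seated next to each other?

Without the restriction there are (4)! = 24 seatings.
Those with Yara next to Kai: fuse the pair into one unit and seat 4 units around a circle — 2·(3)! = 12.
Subtracting, 24 − 12 = 12.

12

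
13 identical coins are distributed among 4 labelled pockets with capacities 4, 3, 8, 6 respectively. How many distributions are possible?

106

Without the upper bounds there are C(16,3) = 560 ways to split 13 among 4 pockets.
Subtract solutions that violate a single cap (substitute x_i' = x_i − (cap_i+1)): x_1 ≥ 5 gives C(11,3) = 165; x_2 ≥ 4 gives C(12,3) = 220; x_3 ≥ 9 gives C(7,3) = 35; x_4 ≥ 7 gives C(9,3) = 84. Together 504.
Add back pairs where two caps are both exceeded: 35 + 0 + 4 + 1 + 10 + 0 = 50.
By inclusion–exclusion the count is 560 − 504 + 50 = 106.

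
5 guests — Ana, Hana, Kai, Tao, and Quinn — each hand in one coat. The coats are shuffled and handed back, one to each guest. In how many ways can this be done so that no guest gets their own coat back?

44

This is the derangement count D_5: permutations of 5 items with no fixed point.
By inclusion–exclusion this is Σ_{j=0}^{5} (−1)^j C(5,j)·(5−j)!.
Computing: 120 − 120 + 60 − 20 + 5 − 1 = 44.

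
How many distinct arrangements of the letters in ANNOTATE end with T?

1260

Fix T in the last position and arrange the remaining 7 letters.
Those 7 letters have A appearing twice and N appearing twice, giving (7)!/(2!·2!) = 1260.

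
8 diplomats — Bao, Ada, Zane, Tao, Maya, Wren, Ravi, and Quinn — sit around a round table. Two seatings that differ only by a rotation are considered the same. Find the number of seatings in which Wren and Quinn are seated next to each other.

1440

Glue Wren and Quinn into a block (2 internal orders). Seating 7 units around a circle gives (6)! arrangements.
So 2 × (6)! = 2 × 720 = 1440.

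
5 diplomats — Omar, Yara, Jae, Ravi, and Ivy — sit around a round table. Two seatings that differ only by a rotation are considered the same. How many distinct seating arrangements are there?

24

Fix one person's seat to break rotational symmetry; the remaining 4 people can be arranged in (4)! = 24 ways.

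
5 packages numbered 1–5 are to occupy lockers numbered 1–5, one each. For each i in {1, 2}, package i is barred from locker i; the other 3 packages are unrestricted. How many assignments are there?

78

Let Aᵢ (for i ∈ {1, 2}) be the placements that put package i in its forbidden locker. Any j of these fix j positions, leaving (5−j)! ways to fill the rest, and there are C(2,j) ways to pick which j.
By inclusion–exclusion, the number of valid placements is Σ_{j=0}^{2} (−1)^j C(2,j)·(5−j)!.
Computing: 120 − 48 + 6 = 78.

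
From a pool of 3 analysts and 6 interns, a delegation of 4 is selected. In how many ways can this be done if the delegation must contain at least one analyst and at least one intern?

With no constraint there are C(9,4) = 126 possible selections.
Selections missing a whole group: no analysts → C(6,4) = 15; no interns → C(3,4) = 0.
Both groups omitted at once is impossible, so 126 − 15 = 111.

111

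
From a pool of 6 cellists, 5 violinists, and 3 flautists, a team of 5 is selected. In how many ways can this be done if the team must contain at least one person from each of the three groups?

1365

Unrestricted: C(14,5) = 2002 ways to pick any 5 of the 14.
Selections missing a whole group: no cellists → C(8,5) = 56; no violinists → C(9,5) = 126; no flautists → C(11,5) = 462.
Add back selections omitting two groups (i.e. drawn from a single group): C(6,5) + C(5,5) + C(3,5) = 7.
By inclusion–exclusion: 2002 − 644 + 7 = 1365.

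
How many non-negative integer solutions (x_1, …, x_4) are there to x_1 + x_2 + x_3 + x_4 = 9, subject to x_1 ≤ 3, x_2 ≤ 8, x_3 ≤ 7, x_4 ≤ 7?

155

Ignoring the caps, the number of non-negative solutions to x_1+…+x_4 = 9 is C(12,3) = 220.
Subtract solutions that violate a single cap (substitute x_i' = x_i − (cap_i+1)): x_1 ≥ 4 gives C(8,3) = 56; x_2 ≥ 9 gives C(3,3) = 1; x_3 ≥ 8 gives C(4,3) = 4; x_4 ≥ 8 gives C(4,3) = 4. Together 65.
No two caps can be exceeded simultaneously, so the pair terms are all 0.
By inclusion–exclusion the count is 220 − 65 + 0 = 155.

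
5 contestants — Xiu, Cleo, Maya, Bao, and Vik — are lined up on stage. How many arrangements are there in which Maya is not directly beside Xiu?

72

Of the 5! = 120 arrangements, those with Maya and Xiu adjacent number 2 × 4! = 48 (treat the pair as a block with 2 internal orders).
Complementary counting: 120 − 48 = 72.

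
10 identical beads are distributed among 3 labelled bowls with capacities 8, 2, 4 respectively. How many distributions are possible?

By stars and bars, unrestricted non-negative solutions to x_1+…+x_3 = 10 number C(10+2,2) = 66.
Subtract solutions that violate a single cap (substitute x_i' = x_i − (cap_i+1)): x_1 ≥ 9 gives C(3,2) = 3; x_2 ≥ 3 gives C(9,2) = 36; x_3 ≥ 5 gives C(7,2) = 21. Together 60.
Add back pairs where two caps are both exceeded: 0 + 0 + 6 = 6.
By inclusion–exclusion the count is 66 − 60 + 6 = 12.

12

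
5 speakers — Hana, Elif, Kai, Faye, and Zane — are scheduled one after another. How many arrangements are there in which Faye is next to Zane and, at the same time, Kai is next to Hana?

24

Treat {Faye,Zane} as one block (2 orders) and {Kai,Hana} as another (2 orders).
That leaves 3 units to arrange: 2 × 2 × 3! = 4 × 6 = 24.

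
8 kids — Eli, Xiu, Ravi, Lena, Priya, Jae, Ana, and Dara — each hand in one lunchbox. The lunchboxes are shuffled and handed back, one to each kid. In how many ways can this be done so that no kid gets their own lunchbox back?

14833

Let Aᵢ be the assignments in which kid i gets their own lunchbox. We want the size of the complement of A₁∪…∪A_8.
By inclusion–exclusion this is Σ_{j=0}^{8} (−1)^j C(8,j)·(8−j)!.
Computing: 40320 − 40320 + 20160 − 6720 + 1680 − 336 + 56 − 8 + 1 = 14833.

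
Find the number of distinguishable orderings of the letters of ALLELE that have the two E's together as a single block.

20

Treat the 2 copies of E as a single block. The multiset to arrange is then {EE, A, L, L, L}, 5 items in all.
That gives (5)!/(3!) = 20 arrangements.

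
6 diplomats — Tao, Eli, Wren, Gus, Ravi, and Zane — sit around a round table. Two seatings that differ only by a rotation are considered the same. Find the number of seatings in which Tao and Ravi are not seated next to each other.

72

All circular seatings of 6 people number (5)! = 120.
Those with Tao next to Ravi: fuse the pair into one unit and seat 5 units around a circle — 2·(4)! = 48.
Subtracting, 120 − 48 = 72.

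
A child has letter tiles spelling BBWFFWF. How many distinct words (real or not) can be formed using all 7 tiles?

The 7 letters of BBWFFWF have repeats: B appearing twice, F appearing 3 times, and W appearing twice.
Dividing 7! = 5040 by 3!·2!·2! = 24 for the repeated letters gives 210.

210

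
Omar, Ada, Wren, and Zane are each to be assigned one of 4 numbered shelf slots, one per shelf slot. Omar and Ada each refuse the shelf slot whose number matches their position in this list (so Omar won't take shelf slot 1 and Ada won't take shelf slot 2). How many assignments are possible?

14

Let Aᵢ (for i ∈ {1, 2}) be the placements that put person i in their forbidden shelf slot. Any j of these fix j positions, leaving (4−j)! ways to fill the rest, and there are C(2,j) ways to pick which j.
By inclusion–exclusion, the number of valid placements is Σ_{j=0}^{2} (−1)^j C(2,j)·(4−j)!.
Computing: 24 − 12 + 2 = 14.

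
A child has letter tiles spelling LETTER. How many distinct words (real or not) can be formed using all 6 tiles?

180

The 6 letters of LETTER have repeats: E appearing twice and T appearing twice.
So there are 6! / (2!·2!) = 180 distinguishable arrangements.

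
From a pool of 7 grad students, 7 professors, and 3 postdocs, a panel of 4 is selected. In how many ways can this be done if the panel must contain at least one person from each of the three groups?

Total 4-person selections from all 17: C(17,4) = 2380.
Subtract selections that omit an entire group: no grad students → C(10,4) = 210; no professors → C(10,4) = 210; no postdocs → C(14,4) = 1001.
Add back selections omitting two groups (i.e. drawn from a single group): C(7,4) + C(7,4) + C(3,4) = 70.
By inclusion–exclusion: 2380 − 1421 + 70 = 1029.

1029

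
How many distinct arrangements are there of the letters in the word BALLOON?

1260

Letter multiplicities in BALLOON: A×1, B×1, L×2, N×1, O×2.
So there are 7! / (2!·2!) = 1260 distinguishable arrangements.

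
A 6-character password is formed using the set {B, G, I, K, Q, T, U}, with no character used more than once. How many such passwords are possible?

Choose and order 6 of the 7 symbols: the first character has 7 options, the next 6, and so on down to 2.
7 × 6 × 5 × 4 × 3 × 2 = 5040.

5040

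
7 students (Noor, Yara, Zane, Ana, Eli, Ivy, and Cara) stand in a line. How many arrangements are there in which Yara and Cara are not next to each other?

3600

Of the 7! = 5040 arrangements, those with Yara and Cara adjacent number 2 × 6! = 1440 (treat the pair as a block with 2 internal orders).
Complementary counting: 5040 − 1440 = 3600.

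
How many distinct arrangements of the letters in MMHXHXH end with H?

Fix H in the last position and arrange the remaining 6 letters.
Those 6 letters have H appearing twice, M appearing twice, and X appearing twice, giving (6)!/(2!·2!·2!) = 90.

90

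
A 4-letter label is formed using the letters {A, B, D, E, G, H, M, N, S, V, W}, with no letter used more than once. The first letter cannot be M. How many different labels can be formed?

7200

The first letter has 11−1 = 10 choices (anything except M).
The remaining 3 letters are filled from the other 10 symbols without repetition: 10 × 9 × 8 = 720.
Total: 10 × 720 = 7200.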